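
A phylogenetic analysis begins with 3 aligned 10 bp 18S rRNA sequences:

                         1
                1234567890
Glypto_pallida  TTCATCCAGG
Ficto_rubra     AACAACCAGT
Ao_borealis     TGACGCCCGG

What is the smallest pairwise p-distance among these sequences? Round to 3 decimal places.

Pairwise Hamming distances:
  Glypto_pallida vs Ficto_rubra: 4
  Glypto_pallida vs Ao_borealis: 5
  Ficto_rubra vs Ao_borealis: 7
The smallest is 4 mismatches, between Glypto_pallida and Ficto_rubra; p = 4/10 = 0.400.

0.400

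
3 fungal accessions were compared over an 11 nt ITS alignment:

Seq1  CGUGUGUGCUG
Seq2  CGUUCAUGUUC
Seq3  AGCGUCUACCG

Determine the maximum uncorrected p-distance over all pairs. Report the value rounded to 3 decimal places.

0.818

Pairwise Hamming distances:
  Seq1 vs Seq2: 5
  Seq1 vs Seq3: 5
  Seq2 vs Seq3: 9
The largest is 9 mismatches, between Seq2 and Seq3; p = 9/11 = 0.818.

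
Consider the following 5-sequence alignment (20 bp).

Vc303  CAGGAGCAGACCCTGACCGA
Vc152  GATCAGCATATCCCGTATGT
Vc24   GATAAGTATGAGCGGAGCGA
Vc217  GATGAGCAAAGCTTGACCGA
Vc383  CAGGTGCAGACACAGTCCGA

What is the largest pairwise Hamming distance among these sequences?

Pairwise Hamming distances:
  Vc303 vs Vc152: 10
  Vc303 vs Vc24: 10
  Vc303 vs Vc217: 5
  Vc303 vs Vc383: 4
  Vc152 vs Vc24: 10
  Vc152 vs Vc217: 9
  Vc152 vs Vc383: 11
  Vc24 vs Vc217: 9
  Vc24 vs Vc383: 12
  Vc217 vs Vc383: 9
The largest is 12, between Vc24 and Vc383.

12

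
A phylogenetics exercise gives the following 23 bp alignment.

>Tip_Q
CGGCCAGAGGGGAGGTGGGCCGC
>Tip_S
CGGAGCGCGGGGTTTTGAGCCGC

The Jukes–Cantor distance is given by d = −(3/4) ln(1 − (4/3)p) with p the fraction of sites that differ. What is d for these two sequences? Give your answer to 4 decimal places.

0.4674

The sequences differ at positions 4 (C/A), 5 (C/G), 6 (A/C), 8 (A/C), 13 (A/T), 14 (G/T), 15 (G/T), 18 (G/A).
p = 8/23 = 0.347826.
d = −0.75 · ln(1 − (4/3)·0.347826) = −0.75 · ln(0.536232) = −0.75 · (-0.623188) = 0.4674.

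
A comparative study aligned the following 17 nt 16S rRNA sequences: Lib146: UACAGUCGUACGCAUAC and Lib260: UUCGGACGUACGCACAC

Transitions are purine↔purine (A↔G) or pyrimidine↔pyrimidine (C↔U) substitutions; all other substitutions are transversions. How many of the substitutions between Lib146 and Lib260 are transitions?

The sequences differ at positions 2 (A/U, transversion), 4 (A/G, transition), 6 (U/A, transversion), 15 (U/C, transition).
Of the 4 differences, 2 transitions and 2 transversions, so the answer is 2.

2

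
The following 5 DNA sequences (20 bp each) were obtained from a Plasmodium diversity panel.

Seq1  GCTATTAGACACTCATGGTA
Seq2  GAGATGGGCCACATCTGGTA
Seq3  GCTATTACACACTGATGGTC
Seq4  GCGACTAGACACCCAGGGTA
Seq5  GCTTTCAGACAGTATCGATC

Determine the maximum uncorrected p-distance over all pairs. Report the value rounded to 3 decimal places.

Pairwise Hamming distances:
  Seq1 vs Seq2: 8
  Seq1 vs Seq3: 3
  Seq1 vs Seq4: 4
  Seq1 vs Seq5: 8
  Seq2 vs Seq3: 10
  Seq2 vs Seq4: 9
  Seq2 vs Seq5: 13
  Seq3 vs Seq4: 7
  Seq3 vs Seq5: 8
  Seq4 vs Seq5: 11
The largest is 13 mismatches, between Seq2 and Seq5; p = 13/20 = 0.650.

0.650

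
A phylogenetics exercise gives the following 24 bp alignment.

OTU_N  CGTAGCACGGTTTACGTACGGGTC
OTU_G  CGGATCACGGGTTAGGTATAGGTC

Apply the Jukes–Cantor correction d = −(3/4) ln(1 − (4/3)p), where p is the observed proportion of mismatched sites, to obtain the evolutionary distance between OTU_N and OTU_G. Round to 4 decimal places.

Mismatches occur at site 3 (T→G), site 5 (G→T), site 11 (T→G), site 15 (C→G), site 19 (C→T), site 20 (G→A).
p = 6/24 = 0.250000.
d = −0.75 · ln(1 − (4/3)·0.250000) = −0.75 · ln(0.666667) = −0.75 · (-0.405465) = 0.3041.

0.3041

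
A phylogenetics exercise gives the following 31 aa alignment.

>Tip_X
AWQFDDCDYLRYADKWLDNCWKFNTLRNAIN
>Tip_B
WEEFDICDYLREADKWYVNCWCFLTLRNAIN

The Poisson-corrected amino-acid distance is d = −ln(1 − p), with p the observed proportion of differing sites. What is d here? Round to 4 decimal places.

0.3429

Mismatches occur at site 1 (A↔W), site 2 (W↔E), site 3 (Q↔E), site 6 (D↔I), site 12 (Y↔E), site 17 (L↔Y), site 18 (D↔V), site 22 (K↔C), site 24 (N↔L).
p = 9/31 = 0.290323.
d = −ln(1 − 0.290323) = −ln(0.709677) = 0.3429.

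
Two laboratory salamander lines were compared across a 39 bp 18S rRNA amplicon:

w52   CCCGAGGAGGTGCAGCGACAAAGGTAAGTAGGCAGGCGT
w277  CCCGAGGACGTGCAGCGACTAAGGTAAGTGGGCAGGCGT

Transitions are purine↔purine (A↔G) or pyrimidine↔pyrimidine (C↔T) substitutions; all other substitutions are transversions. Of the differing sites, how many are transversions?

2

Differing sites — 9:G/C (Tv); 20:A/T (Tv); 30:A/G (Ti).
Of the 3 differences, 1 transition and 2 transversions, so the answer is 2.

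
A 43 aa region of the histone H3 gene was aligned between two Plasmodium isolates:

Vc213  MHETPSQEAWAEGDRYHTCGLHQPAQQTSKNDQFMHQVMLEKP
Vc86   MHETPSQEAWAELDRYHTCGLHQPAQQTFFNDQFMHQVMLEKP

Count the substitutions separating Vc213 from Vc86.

3

Mismatches occur at site 13 (G/L), site 29 (S/F), site 30 (K/F).
That gives 3 mismatches out of 43 aligned sites, so the Hamming distance is 3.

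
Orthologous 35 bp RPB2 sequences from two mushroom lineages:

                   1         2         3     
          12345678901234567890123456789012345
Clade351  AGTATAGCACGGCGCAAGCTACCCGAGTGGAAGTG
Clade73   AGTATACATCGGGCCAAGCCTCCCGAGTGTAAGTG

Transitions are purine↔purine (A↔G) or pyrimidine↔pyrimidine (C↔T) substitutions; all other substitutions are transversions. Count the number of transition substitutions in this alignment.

1

The sequences differ at positions 7 (G/C, transversion), 8 (C/A, transversion), 9 (A/T, transversion), 13 (C/G, transversion), 14 (G/C, transversion), 20 (T/C, transition), 21 (A/T, transversion), 30 (G/T, transversion).
Of the 8 differences, 1 transition and 7 transversions, so the answer is 1.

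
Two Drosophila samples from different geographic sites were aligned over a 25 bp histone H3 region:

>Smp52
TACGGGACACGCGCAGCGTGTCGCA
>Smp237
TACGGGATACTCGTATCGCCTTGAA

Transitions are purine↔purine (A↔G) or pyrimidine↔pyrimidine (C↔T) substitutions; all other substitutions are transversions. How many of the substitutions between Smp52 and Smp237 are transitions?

4

Differing sites — 8:C/T (Ti); 11:G/T (Tv); 14:C/T (Ti); 16:G/T (Tv); 19:T/C (Ti); 20:G/C (Tv); 22:C/T (Ti); 24:C/A (Tv).
Of the 8 differences, 4 transitions and 4 transversions, so the answer is 4.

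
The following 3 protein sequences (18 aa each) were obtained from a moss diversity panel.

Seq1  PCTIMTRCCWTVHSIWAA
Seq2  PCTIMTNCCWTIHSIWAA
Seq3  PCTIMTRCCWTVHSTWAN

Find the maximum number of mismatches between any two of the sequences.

Pairwise Hamming distances:
  Seq1 vs Seq2: 2
  Seq1 vs Seq3: 2
  Seq2 vs Seq3: 4
The largest is 4, between Seq2 and Seq3.

4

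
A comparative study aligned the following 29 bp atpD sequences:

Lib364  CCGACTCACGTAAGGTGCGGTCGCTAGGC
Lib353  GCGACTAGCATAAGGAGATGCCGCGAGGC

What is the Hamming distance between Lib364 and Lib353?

9

Differing sites — 1:C/G; 7:C/A; 8:A/G; 10:G/A; 16:T/A; 18:C/A; 19:G/T; 21:T/C; 25:T/G.
That gives 9 mismatches out of 29 aligned sites, so the Hamming distance is 9.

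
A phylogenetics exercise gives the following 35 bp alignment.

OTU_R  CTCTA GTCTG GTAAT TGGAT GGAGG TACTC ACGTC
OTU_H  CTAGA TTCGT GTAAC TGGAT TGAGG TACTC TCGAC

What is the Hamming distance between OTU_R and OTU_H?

9

Mismatches occur at site 3 (C/A), site 4 (T/G), site 6 (G/T), site 9 (T/G), site 10 (G/T), site 15 (T/C), site 21 (G/T), site 31 (A/T), site 34 (T/A).
That gives 9 mismatches out of 35 aligned sites, so the Hamming distance is 9.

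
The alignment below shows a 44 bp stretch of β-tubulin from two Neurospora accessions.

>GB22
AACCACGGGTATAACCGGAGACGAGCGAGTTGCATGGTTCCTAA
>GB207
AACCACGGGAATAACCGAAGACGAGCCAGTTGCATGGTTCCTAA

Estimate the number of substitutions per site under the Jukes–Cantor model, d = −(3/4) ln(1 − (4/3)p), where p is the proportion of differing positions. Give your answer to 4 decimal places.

Differing sites — 10:T/A; 18:G/A; 27:G/C.
p = 3/44 = 0.068182.
d = −0.75 · ln(1 − (4/3)·0.068182) = −0.75 · ln(0.909091) = −0.75 · (-0.095310) = 0.0715.

0.0715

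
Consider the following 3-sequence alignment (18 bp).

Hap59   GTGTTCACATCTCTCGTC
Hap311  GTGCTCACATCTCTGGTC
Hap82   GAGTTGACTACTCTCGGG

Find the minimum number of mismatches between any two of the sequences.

Pairwise Hamming distances:
  Hap59 vs Hap311: 2
  Hap59 vs Hap82: 6
  Hap311 vs Hap82: 8
The smallest is 2, between Hap59 and Hap311.

2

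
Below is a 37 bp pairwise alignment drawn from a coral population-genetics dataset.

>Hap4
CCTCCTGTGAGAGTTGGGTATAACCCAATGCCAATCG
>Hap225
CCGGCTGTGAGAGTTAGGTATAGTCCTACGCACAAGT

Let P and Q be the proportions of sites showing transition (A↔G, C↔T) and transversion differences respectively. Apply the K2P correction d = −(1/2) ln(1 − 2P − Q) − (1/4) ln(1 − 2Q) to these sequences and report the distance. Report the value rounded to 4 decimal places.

Mismatches occur at site 3 (T↔G, transversion), site 4 (C↔G, transversion), site 16 (G↔A, transition), site 23 (A↔G, transition), site 24 (C↔T, transition), site 27 (A↔T, transversion), site 29 (T↔C, transition), site 32 (C↔A, transversion), site 33 (A↔C, transversion), site 35 (T↔A, transversion), site 36 (C↔G, transversion), site 37 (G↔T, transversion).
Of the 12 differences, 4 transitions and 8 transversions over 37 sites: P = 4/37 = 0.108108, Q = 8/37 = 0.216216.
d = −0.5·ln(0.567568) − 0.25·ln(0.567568) = −0.5·(-0.566395) − 0.25·(-0.566395) = 0.4248.

0.4248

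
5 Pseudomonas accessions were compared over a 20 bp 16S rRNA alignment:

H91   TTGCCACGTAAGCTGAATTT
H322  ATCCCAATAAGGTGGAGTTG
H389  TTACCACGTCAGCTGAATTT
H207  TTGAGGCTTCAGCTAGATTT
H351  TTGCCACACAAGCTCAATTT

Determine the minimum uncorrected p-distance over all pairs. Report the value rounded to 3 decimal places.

Pairwise Hamming distances:
  H91 vs H322: 10
  H91 vs H389: 2
  H91 vs H207: 7
  H91 vs H351: 3
  H322 vs H389: 11
  H322 vs H207: 15
  H322 vs H351: 11
  H389 vs H207: 7
  H389 vs H351: 5
  H207 vs H351: 8
The smallest is 2 mismatches, between H91 and H389; p = 2/20 = 0.100.

0.100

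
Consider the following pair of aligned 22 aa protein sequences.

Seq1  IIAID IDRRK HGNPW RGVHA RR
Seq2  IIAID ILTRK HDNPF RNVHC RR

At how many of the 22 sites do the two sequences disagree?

6

The sequences differ at positions 7 (D/L), 8 (R/T), 12 (G/D), 15 (W/F), 17 (G/N), 20 (A/C).
That gives 6 mismatches out of 22 aligned sites, so the Hamming distance is 6.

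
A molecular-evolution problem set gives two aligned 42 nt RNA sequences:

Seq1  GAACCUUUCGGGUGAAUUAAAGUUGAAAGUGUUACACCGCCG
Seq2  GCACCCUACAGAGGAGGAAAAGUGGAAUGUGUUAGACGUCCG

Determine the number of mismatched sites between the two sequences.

14

Differing sites — 2:A/C; 6:U/C; 8:U/A; 10:G/A; 12:G/A; 13:U/G; 16:A/G; 17:U/G; 18:U/A; 24:U/G; 28:A/U; 35:C/G; 38:C/G; 39:G/U.
That gives 14 mismatches out of 42 aligned sites, so the Hamming distance is 14.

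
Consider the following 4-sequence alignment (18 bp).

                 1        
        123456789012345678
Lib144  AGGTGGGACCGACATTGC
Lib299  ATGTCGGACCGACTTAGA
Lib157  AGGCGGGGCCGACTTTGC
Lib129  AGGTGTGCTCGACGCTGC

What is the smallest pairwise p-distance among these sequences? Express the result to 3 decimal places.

Pairwise Hamming distances:
  Lib144 vs Lib299: 5
  Lib144 vs Lib157: 3
  Lib144 vs Lib129: 5
  Lib299 vs Lib157: 6
  Lib299 vs Lib129: 9
  Lib157 vs Lib129: 6
The smallest is 3 mismatches, between Lib144 and Lib157; p = 3/18 = 0.167.

0.167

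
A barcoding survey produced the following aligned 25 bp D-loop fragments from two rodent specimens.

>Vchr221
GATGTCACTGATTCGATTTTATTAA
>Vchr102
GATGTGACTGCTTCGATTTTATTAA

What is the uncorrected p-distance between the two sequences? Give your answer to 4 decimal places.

Differing sites — 6:C/G; 11:A/C.
There are 2 differences over 25 sites, so p = 2/25 = 0.0800.

0.0800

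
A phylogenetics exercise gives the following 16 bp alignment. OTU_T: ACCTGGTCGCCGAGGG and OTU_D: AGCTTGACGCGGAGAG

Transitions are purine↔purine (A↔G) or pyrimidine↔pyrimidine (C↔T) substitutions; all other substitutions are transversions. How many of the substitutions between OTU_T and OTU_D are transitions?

Mismatches occur at site 2 (C↔G, transversion), site 5 (G↔T, transversion), site 7 (T↔A, transversion), site 11 (C↔G, transversion), site 15 (G↔A, transition).
Of the 5 differences, 1 transition and 4 transversions, so the answer is 1.

1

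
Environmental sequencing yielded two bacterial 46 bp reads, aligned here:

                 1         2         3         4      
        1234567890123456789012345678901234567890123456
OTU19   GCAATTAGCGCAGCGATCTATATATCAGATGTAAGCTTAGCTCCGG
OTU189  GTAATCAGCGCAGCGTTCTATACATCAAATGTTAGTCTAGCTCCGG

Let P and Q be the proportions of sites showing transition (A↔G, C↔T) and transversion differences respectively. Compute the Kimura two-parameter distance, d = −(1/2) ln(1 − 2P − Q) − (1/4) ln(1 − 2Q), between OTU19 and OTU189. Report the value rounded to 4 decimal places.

Mismatches occur at site 2 (C↔T, transition), site 6 (T↔C, transition), site 16 (A↔T, transversion), site 23 (T↔C, transition), site 28 (G↔A, transition), site 33 (A↔T, transversion), site 36 (C↔T, transition), site 37 (T↔C, transition).
Of the 8 differences, 6 transitions and 2 transversions over 46 sites: P = 6/46 = 0.130435, Q = 2/46 = 0.043478.
d = −0.5·ln(0.695652) − 0.25·ln(0.913044) = −0.5·(-0.362906) − 0.25·(-0.090971) = 0.2042.

0.2042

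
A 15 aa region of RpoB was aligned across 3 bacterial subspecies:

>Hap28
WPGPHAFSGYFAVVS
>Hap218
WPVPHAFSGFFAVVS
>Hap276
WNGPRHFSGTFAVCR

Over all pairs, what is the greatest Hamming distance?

7

Pairwise Hamming distances:
  Hap28 vs Hap218: 2
  Hap28 vs Hap276: 6
  Hap218 vs Hap276: 7
The largest is 7, between Hap218 and Hap276.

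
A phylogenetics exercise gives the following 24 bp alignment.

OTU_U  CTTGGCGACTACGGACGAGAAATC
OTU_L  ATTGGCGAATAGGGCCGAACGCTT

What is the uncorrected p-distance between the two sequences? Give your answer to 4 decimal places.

Mismatches occur at site 1 (C/A), site 9 (C/A), site 12 (C/G), site 15 (A/C), site 19 (G/A), site 20 (A/C), site 21 (A/G), site 22 (A/C), site 24 (C/T).
There are 9 differences over 24 sites, so p = 9/24 = 0.3750.

0.3750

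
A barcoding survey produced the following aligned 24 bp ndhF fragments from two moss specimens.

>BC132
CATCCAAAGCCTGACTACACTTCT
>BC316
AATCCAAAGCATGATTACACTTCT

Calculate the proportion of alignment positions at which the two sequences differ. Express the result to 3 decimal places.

0.125

Differing sites — 1:C/A; 11:C/A; 15:C/T.
There are 3 differences over 24 sites, so p = 3/24 = 0.125.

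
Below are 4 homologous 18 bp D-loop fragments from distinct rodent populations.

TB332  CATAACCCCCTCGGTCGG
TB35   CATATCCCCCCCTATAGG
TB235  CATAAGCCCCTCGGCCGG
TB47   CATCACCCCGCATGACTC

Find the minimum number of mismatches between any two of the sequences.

2

Pairwise Hamming distances:
  TB332 vs TB35: 5
  TB332 vs TB235: 2
  TB332 vs TB47: 8
  TB35 vs TB235: 7
  TB35 vs TB47: 9
  TB235 vs TB47: 9
The smallest is 2, between TB332 and TB235.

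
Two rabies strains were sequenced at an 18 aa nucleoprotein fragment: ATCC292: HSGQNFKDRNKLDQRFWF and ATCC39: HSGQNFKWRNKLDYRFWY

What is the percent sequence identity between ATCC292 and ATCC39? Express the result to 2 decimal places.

The sequences differ at positions 8 (D/W), 14 (Q/Y), 18 (F/Y).
15 of the 18 sites match, so the percent identity is 15/18 × 100 = 83.33%.

83.33%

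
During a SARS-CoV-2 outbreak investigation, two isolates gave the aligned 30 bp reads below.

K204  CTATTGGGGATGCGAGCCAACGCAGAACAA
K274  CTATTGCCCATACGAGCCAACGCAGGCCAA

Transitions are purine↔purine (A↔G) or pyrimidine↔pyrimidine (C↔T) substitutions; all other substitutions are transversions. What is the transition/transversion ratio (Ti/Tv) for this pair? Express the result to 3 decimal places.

Mismatches occur at site 7 (G/C, transversion), site 8 (G/C, transversion), site 9 (G/C, transversion), site 12 (G/A, transition), site 26 (A/G, transition), site 27 (A/C, transversion).
Of the 6 differences, 2 transitions and 4 transversions, so Ti/Tv = 2/4 = 0.500.

0.500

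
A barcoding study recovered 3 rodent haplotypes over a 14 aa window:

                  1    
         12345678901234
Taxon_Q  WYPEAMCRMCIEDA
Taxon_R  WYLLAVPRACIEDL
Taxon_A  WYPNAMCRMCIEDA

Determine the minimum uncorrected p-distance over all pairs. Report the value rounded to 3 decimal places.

Pairwise Hamming distances:
  Taxon_Q vs Taxon_R: 6
  Taxon_Q vs Taxon_A: 1
  Taxon_R vs Taxon_A: 6
The smallest is 1 mismatch, between Taxon_Q and Taxon_A; p = 1/14 = 0.071.

0.071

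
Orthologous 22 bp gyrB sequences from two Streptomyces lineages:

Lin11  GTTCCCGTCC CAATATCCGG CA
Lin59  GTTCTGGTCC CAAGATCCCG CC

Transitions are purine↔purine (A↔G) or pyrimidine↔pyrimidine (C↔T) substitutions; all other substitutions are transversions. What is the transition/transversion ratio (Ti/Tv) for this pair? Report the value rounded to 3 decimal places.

Differing sites — 5:C/T (Ti); 6:C/G (Tv); 14:T/G (Tv); 19:G/C (Tv); 22:A/C (Tv).
Of the 5 differences, 1 transition and 4 transversions, so Ti/Tv = 1/4 = 0.250.

0.250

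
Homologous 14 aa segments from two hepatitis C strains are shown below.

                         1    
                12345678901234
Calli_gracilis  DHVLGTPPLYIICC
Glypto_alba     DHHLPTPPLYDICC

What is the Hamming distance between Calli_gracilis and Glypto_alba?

3

The sequences differ at positions 3 (V/H), 5 (G/P), 11 (I/D).
That gives 3 mismatches out of 14 aligned sites, so the Hamming distance is 3.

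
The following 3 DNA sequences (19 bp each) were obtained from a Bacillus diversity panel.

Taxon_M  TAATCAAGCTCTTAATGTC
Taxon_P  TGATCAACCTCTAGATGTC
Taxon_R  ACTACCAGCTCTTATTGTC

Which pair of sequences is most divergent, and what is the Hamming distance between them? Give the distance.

9

Pairwise Hamming distances:
  Taxon_M vs Taxon_P: 4
  Taxon_M vs Taxon_R: 6
  Taxon_P vs Taxon_R: 9
The largest is 9, between Taxon_P and Taxon_R.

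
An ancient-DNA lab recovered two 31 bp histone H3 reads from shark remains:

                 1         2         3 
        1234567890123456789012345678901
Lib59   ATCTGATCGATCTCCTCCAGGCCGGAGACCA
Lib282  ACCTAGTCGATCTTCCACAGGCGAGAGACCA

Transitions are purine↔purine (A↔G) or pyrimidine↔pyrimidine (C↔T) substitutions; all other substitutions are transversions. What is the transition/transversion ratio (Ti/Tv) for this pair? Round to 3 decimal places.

3.000

Differing sites — 2:T/C (Ti); 5:G/A (Ti); 6:A/G (Ti); 14:C/T (Ti); 16:T/C (Ti); 17:C/A (Tv); 23:C/G (Tv); 24:G/A (Ti).
Of the 8 differences, 6 transitions and 2 transversions, so Ti/Tv = 6/2 = 3.000.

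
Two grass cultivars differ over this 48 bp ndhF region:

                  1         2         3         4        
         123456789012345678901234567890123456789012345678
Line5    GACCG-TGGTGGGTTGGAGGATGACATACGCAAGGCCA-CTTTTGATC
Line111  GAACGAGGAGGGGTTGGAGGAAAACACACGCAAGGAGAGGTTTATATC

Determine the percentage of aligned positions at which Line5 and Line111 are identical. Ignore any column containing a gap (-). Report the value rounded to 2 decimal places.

73.91%

Excluding the 2 gap columns leaves 46 comparable sites.
The sequences differ at positions 3 (C/A), 7 (T/G), 9 (G/A), 10 (T/G), 22 (T/A), 23 (G/A), 27 (T/C), 36 (C/A), 37 (C/G), 40 (C/G), 44 (T/A), 45 (G/T).
34 of the 46 comparable sites match, so the percent identity is 34/46 × 100 = 73.91%.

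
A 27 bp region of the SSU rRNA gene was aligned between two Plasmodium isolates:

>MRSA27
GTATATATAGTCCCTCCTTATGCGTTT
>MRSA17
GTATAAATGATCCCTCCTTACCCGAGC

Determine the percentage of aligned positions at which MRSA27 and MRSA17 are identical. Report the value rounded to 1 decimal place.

The sequences differ at positions 6 (T/A), 9 (A/G), 10 (G/A), 21 (T/C), 22 (G/C), 25 (T/A), 26 (T/G), 27 (T/C).
19 of the 27 sites match, so the percent identity is 19/27 × 100 = 70.4%.

70.4%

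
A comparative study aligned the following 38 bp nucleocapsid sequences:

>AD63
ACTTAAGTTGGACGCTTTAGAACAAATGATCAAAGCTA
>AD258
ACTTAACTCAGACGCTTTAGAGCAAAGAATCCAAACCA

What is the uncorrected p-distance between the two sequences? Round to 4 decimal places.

0.2368

Mismatches occur at site 7 (G↔C), site 9 (T↔C), site 10 (G↔A), site 22 (A↔G), site 27 (T↔G), site 28 (G↔A), site 32 (A↔C), site 35 (G↔A), site 37 (T↔C).
There are 9 differences over 38 sites, so p = 9/38 = 0.2368.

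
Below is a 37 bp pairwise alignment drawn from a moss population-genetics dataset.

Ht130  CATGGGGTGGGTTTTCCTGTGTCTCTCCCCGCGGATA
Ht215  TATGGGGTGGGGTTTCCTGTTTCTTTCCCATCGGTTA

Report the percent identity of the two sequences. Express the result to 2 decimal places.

Mismatches occur at site 1 (C→T), site 12 (T→G), site 21 (G→T), site 25 (C→T), site 30 (C→A), site 31 (G→T), site 35 (A→T).
30 of the 37 sites match, so the percent identity is 30/37 × 100 = 81.08%.

81.08%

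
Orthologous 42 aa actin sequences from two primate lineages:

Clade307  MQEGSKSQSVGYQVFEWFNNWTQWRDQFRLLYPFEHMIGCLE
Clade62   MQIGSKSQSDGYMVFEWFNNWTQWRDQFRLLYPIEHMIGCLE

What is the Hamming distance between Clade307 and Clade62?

The sequences differ at positions 3 (E/I), 10 (V/D), 13 (Q/M), 34 (F/I).
That gives 4 mismatches out of 42 aligned sites, so the Hamming distance is 4.

4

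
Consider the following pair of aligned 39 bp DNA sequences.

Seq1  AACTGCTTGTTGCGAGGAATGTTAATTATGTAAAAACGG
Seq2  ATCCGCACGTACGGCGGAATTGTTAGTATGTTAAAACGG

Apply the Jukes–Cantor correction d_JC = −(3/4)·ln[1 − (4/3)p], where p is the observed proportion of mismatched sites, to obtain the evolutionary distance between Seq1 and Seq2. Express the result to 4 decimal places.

0.4408

Mismatches occur at site 2 (A↔T), site 4 (T↔C), site 7 (T↔A), site 8 (T↔C), site 11 (T↔A), site 12 (G↔C), site 13 (C↔G), site 15 (A↔C), site 21 (G↔T), site 22 (T↔G), site 24 (A↔T), site 26 (T↔G), site 32 (A↔T).
p = 13/39 = 0.333333.
d = −0.75 · ln(1 − (4/3)·0.333333) = −0.75 · ln(0.555556) = −0.75 · (-0.587786) = 0.4408.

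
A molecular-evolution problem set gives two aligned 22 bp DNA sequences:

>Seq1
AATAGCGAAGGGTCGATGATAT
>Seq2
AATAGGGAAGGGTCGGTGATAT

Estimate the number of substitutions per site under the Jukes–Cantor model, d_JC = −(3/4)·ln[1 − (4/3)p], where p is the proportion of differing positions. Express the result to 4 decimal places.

0.0969

Differing sites — 6:C/G; 16:A/G.
p = 2/22 = 0.090909.
d = −0.75 · ln(1 − (4/3)·0.090909) = −0.75 · ln(0.878788) = −0.75 · (-0.129212) = 0.0969.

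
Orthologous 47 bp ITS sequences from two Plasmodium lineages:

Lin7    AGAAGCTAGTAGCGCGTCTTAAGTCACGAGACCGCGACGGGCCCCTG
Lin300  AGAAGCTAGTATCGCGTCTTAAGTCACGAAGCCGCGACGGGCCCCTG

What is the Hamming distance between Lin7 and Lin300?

The sequences differ at positions 12 (G/T), 30 (G/A), 31 (A/G).
That gives 3 mismatches out of 47 aligned sites, so the Hamming distance is 3.

3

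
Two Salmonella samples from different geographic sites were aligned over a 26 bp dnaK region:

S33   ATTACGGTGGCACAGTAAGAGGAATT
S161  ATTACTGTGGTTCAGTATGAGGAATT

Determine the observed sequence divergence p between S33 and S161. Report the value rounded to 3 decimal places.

The sequences differ at positions 6 (G/T), 11 (C/T), 12 (A/T), 18 (A/T).
There are 4 differences over 26 sites, so p = 4/26 = 0.154.

0.154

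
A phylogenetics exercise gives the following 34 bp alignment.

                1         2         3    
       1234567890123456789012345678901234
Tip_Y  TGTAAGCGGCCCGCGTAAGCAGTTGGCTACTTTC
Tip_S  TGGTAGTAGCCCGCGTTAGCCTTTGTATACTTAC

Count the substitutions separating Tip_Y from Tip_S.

10

Mismatches occur at site 3 (T/G), site 4 (A/T), site 7 (C/T), site 8 (G/A), site 17 (A/T), site 21 (A/C), site 22 (G/T), site 26 (G/T), site 27 (C/A), site 33 (T/A).
That gives 10 mismatches out of 34 aligned sites, so the Hamming distance is 10.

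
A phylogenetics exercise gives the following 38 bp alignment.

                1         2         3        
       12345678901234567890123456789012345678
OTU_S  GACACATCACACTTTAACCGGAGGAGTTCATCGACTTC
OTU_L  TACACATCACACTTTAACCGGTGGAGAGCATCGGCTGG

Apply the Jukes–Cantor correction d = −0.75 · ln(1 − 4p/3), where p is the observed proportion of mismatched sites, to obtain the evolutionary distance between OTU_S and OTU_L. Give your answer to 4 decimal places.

The sequences differ at positions 1 (G/T), 22 (A/T), 27 (T/A), 28 (T/G), 34 (A/G), 37 (T/G), 38 (C/G).
p = 7/38 = 0.184211.
d = −0.75 · ln(1 − (4/3)·0.184211) = −0.75 · ln(0.754385) = −0.75 · (-0.281852) = 0.2114.

0.2114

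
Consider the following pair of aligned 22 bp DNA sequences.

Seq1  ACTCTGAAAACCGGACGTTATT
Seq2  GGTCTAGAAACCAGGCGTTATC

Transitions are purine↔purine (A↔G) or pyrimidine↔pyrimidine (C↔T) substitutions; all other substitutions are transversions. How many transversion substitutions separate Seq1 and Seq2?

The sequences differ at positions 1 (A/G, transition), 2 (C/G, transversion), 6 (G/A, transition), 7 (A/G, transition), 13 (G/A, transition), 15 (A/G, transition), 22 (T/C, transition).
Of the 7 differences, 6 transitions and 1 transversion, so the answer is 1.

1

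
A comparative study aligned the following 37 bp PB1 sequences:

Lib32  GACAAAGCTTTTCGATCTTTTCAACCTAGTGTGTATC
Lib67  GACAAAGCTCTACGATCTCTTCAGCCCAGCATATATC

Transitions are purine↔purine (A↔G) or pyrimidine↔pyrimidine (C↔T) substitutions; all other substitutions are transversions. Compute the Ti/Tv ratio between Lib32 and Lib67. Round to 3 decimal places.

7.000

The sequences differ at positions 10 (T/C, transition), 12 (T/A, transversion), 19 (T/C, transition), 24 (A/G, transition), 27 (T/C, transition), 30 (T/C, transition), 31 (G/A, transition), 33 (G/A, transition).
Of the 8 differences, 7 transitions and 1 transversion, so Ti/Tv = 7/1 = 7.000.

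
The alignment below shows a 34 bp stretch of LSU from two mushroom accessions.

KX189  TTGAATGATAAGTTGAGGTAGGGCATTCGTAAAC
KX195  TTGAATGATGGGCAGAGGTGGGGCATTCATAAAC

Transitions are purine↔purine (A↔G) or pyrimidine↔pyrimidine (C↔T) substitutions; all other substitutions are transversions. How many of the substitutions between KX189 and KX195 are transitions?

5

Differing sites — 10:A/G (Ti); 11:A/G (Ti); 13:T/C (Ti); 14:T/A (Tv); 20:A/G (Ti); 29:G/A (Ti).
Of the 6 differences, 5 transitions and 1 transversion, so the answer is 5.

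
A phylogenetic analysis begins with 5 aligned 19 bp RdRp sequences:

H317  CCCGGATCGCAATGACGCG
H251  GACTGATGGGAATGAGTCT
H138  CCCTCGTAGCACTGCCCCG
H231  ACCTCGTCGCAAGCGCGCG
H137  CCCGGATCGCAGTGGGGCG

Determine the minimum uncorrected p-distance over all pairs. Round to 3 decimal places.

Pairwise Hamming distances:
  H317 vs H251: 8
  H317 vs H138: 7
  H317 vs H231: 7
  H317 vs H137: 3
  H251 vs H138: 11
  H251 vs H231: 12
  H251 vs H137: 9
  H138 vs H231: 7
  H138 vs H137: 8
  H231 vs H137: 8
The smallest is 3 mismatches, between H317 and H137; p = 3/19 = 0.158.

0.158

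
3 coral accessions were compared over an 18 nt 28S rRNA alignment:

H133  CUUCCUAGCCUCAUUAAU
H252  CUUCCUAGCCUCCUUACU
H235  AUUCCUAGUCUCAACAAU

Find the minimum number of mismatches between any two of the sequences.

Pairwise Hamming distances:
  H133 vs H252: 2
  H133 vs H235: 4
  H252 vs H235: 6
The smallest is 2, between H133 and H252.

2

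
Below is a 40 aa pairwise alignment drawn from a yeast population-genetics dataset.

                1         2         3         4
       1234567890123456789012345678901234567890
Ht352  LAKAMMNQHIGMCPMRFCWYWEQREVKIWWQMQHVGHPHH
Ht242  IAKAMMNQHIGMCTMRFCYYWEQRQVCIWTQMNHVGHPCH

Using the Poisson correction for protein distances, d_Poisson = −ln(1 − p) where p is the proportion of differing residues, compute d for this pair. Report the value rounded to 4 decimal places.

The sequences differ at positions 1 (L/I), 14 (P/T), 19 (W/Y), 25 (E/Q), 27 (K/C), 30 (W/T), 33 (Q/N), 39 (H/C).
p = 8/40 = 0.200000.
d = −ln(1 − 0.200000) = −ln(0.800000) = 0.2231.

0.2231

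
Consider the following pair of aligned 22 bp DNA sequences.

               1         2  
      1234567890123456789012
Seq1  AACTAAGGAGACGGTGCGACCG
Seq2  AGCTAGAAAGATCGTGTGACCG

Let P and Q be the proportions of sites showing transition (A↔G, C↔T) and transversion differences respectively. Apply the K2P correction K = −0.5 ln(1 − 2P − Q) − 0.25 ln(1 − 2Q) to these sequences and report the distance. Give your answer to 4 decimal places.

Differing sites — 2:A/G (Ti); 6:A/G (Ti); 7:G/A (Ti); 8:G/A (Ti); 12:C/T (Ti); 13:G/C (Tv); 17:C/T (Ti).
Of the 7 differences, 6 transitions and 1 transversion over 22 sites: P = 6/22 = 0.272727, Q = 1/22 = 0.045455.
d = −0.5·ln(0.409091) − 0.25·ln(0.909090) = −0.5·(-0.893818) − 0.25·(-0.095311) = 0.4707.

0.4707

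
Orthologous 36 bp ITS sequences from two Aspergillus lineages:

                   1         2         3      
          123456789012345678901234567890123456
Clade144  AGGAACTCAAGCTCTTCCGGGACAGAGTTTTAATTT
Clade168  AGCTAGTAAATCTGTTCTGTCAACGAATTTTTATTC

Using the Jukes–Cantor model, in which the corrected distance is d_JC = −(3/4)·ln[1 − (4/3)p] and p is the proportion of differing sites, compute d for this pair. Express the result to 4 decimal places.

0.5482

The sequences differ at positions 3 (G/C), 4 (A/T), 6 (C/G), 8 (C/A), 11 (G/T), 14 (C/G), 18 (C/T), 20 (G/T), 21 (G/C), 23 (C/A), 24 (A/C), 27 (G/A), 32 (A/T), 36 (T/C).
p = 14/36 = 0.388889.
d = −0.75 · ln(1 − (4/3)·0.388889) = −0.75 · ln(0.481481) = −0.75 · (-0.730889) = 0.5482.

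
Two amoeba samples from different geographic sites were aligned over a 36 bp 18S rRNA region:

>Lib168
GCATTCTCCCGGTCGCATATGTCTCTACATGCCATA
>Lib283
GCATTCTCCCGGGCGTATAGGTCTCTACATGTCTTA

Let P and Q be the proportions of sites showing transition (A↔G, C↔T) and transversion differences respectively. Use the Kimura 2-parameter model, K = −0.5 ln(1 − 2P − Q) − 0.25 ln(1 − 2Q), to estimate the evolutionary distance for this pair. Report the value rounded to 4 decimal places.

Mismatches occur at site 13 (T/G, transversion), site 16 (C/T, transition), site 20 (T/G, transversion), site 32 (C/T, transition), site 34 (A/T, transversion).
Of the 5 differences, 2 transitions and 3 transversions over 36 sites: P = 2/36 = 0.055556, Q = 3/36 = 0.083333.
d = −0.5·ln(0.805555) − 0.25·ln(0.833334) = −0.5·(-0.216224) − 0.25·(-0.182321) = 0.1537.

0.1537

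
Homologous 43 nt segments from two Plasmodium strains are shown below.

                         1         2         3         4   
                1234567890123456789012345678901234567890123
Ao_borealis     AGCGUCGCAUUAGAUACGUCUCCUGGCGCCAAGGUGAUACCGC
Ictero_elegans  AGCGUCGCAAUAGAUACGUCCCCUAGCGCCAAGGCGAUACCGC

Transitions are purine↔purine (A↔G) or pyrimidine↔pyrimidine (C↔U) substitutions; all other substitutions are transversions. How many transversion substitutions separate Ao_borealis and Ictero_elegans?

Differing sites — 10:U/A (Tv); 21:U/C (Ti); 25:G/A (Ti); 35:U/C (Ti).
Of the 4 differences, 3 transitions and 1 transversion, so the answer is 1.

1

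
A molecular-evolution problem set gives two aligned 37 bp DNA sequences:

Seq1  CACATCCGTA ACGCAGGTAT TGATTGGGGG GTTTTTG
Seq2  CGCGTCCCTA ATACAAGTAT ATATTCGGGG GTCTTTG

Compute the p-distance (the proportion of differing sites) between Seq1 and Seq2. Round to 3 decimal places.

Differing sites — 2:A/G; 4:A/G; 8:G/C; 12:C/T; 13:G/A; 16:G/A; 21:T/A; 22:G/T; 26:G/C; 33:T/C.
There are 10 differences over 37 sites, so p = 10/37 = 0.270.

0.270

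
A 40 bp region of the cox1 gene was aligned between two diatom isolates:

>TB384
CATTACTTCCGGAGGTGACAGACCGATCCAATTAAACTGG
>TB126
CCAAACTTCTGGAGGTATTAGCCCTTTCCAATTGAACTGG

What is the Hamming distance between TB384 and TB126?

11

The sequences differ at positions 2 (A/C), 3 (T/A), 4 (T/A), 10 (C/T), 17 (G/A), 18 (A/T), 19 (C/T), 22 (A/C), 25 (G/T), 26 (A/T), 34 (A/G).
That gives 11 mismatches out of 40 aligned sites, so the Hamming distance is 11.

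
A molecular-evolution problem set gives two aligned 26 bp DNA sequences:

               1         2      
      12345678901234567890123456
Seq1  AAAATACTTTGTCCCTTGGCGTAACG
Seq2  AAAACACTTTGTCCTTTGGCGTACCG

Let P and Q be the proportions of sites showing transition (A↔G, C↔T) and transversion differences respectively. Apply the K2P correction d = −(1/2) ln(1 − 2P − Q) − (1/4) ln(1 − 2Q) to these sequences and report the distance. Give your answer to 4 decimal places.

Mismatches occur at site 5 (T→C, transition), site 15 (C→T, transition), site 24 (A→C, transversion).
Of the 3 differences, 2 transitions and 1 transversion over 26 sites: P = 2/26 = 0.076923, Q = 1/26 = 0.038462.
d = −0.5·ln(0.807692) − 0.25·ln(0.923076) = −0.5·(-0.213574) − 0.25·(-0.080044) = 0.1268.

0.1268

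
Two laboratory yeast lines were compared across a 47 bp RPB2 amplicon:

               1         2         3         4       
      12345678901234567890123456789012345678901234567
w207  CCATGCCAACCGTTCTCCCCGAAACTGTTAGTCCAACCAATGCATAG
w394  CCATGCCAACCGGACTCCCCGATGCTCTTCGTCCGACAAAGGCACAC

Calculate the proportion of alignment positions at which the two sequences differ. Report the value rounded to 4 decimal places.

The sequences differ at positions 13 (T/G), 14 (T/A), 23 (A/T), 24 (A/G), 27 (G/C), 30 (A/C), 35 (A/G), 38 (C/A), 41 (T/G), 45 (T/C), 47 (G/C).
There are 11 differences over 47 sites, so p = 11/47 = 0.2340.

0.2340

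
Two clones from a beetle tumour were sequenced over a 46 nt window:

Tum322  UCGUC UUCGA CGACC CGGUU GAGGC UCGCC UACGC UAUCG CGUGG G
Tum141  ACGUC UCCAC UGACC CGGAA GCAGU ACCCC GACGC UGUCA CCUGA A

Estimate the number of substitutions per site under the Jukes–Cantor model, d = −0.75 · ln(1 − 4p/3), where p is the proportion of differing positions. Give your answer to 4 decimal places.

0.5532

Differing sites — 1:U/A; 7:U/C; 9:G/A; 10:A/C; 11:C/U; 19:U/A; 20:U/A; 22:A/C; 23:G/A; 25:C/U; 26:U/A; 28:G/C; 31:U/G; 37:A/G; 40:G/A; 42:G/C; 45:G/A; 46:G/A.
p = 18/46 = 0.391304.
d = −0.75 · ln(1 − (4/3)·0.391304) = −0.75 · ln(0.478261) = −0.75 · (-0.737599) = 0.5532.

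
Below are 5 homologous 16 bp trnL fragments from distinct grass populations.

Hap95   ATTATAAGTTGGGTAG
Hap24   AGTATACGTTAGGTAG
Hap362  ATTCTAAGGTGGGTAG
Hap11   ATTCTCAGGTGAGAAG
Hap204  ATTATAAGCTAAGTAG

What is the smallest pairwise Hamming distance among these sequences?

Pairwise Hamming distances:
  Hap95 vs Hap24: 3
  Hap95 vs Hap362: 2
  Hap95 vs Hap11: 5
  Hap95 vs Hap204: 3
  Hap24 vs Hap362: 5
  Hap24 vs Hap11: 8
  Hap24 vs Hap204: 4
  Hap362 vs Hap11: 3
  Hap362 vs Hap204: 4
  Hap11 vs Hap204: 5
The smallest is 2, between Hap95 and Hap362.

2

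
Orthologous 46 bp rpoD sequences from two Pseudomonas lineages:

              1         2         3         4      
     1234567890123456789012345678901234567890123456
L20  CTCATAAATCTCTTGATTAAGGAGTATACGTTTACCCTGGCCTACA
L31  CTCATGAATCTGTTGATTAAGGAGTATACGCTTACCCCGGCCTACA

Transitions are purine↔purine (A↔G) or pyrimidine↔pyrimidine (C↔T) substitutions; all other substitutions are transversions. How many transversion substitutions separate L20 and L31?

1

Differing sites — 6:A/G (Ti); 12:C/G (Tv); 31:T/C (Ti); 38:T/C (Ti).
Of the 4 differences, 3 transitions and 1 transversion, so the answer is 1.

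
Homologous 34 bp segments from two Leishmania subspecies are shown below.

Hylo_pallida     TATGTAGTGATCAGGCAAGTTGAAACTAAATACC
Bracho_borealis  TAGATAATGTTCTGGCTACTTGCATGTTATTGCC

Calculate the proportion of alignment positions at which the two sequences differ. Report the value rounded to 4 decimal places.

Mismatches occur at site 3 (T/G), site 4 (G/A), site 7 (G/A), site 10 (A/T), site 13 (A/T), site 17 (A/T), site 19 (G/C), site 23 (A/C), site 25 (A/T), site 26 (C/G), site 28 (A/T), site 30 (A/T), site 32 (A/G).
There are 13 differences over 34 sites, so p = 13/34 = 0.3824.

0.3824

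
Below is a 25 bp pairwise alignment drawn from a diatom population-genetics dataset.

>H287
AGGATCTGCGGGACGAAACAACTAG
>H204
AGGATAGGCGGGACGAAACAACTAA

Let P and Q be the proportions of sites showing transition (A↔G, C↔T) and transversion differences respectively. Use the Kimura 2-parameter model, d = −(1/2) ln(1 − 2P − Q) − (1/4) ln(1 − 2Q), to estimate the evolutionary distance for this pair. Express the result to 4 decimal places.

0.1308

Differing sites — 6:C/A (Tv); 7:T/G (Tv); 25:G/A (Ti).
Of the 3 differences, 1 transition and 2 transversions over 25 sites: P = 1/25 = 0.040000, Q = 2/25 = 0.080000.
d = −0.5·ln(0.840000) − 0.25·ln(0.840000) = −0.5·(-0.174353) − 0.25·(-0.174353) = 0.1308.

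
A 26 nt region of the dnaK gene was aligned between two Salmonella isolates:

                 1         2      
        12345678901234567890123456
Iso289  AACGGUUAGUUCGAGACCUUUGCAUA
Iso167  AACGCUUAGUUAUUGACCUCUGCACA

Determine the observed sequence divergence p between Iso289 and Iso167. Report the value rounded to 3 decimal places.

0.231

The sequences differ at positions 5 (G/C), 12 (C/A), 13 (G/U), 14 (A/U), 20 (U/C), 25 (U/C).
There are 6 differences over 26 sites, so p = 6/26 = 0.231.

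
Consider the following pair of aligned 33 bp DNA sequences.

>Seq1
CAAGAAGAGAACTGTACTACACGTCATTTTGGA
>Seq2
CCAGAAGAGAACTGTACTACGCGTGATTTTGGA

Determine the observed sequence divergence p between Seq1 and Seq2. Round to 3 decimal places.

Differing sites — 2:A/C; 21:A/G; 25:C/G.
There are 3 differences over 33 sites, so p = 3/33 = 0.091.

0.091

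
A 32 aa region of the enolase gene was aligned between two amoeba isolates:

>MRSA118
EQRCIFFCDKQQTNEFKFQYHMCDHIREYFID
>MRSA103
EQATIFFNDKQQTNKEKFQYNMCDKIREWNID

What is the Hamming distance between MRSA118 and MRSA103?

9

Differing sites — 3:R/A; 4:C/T; 8:C/N; 15:E/K; 16:F/E; 21:H/N; 25:H/K; 29:Y/W; 30:F/N.
That gives 9 mismatches out of 32 aligned sites, so the Hamming distance is 9.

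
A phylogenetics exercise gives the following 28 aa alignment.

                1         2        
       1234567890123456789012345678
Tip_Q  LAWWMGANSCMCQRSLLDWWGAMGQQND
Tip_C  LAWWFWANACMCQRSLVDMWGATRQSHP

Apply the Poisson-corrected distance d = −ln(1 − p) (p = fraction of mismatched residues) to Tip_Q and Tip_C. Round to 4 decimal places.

The sequences differ at positions 5 (M/F), 6 (G/W), 9 (S/A), 17 (L/V), 19 (W/M), 23 (M/T), 24 (G/R), 26 (Q/S), 27 (N/H), 28 (D/P).
p = 10/28 = 0.357143.
d = −ln(1 − 0.357143) = −ln(0.642857) = 0.4418.

0.4418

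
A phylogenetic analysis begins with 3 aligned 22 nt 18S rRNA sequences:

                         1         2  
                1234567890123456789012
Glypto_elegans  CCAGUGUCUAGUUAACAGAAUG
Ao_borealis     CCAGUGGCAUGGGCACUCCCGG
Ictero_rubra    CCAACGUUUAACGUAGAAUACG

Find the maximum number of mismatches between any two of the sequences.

15

Pairwise Hamming distances:
  Glypto_elegans vs Ao_borealis: 11
  Glypto_elegans vs Ictero_rubra: 11
  Ao_borealis vs Ictero_rubra: 15
The largest is 15, between Ao_borealis and Ictero_rubra.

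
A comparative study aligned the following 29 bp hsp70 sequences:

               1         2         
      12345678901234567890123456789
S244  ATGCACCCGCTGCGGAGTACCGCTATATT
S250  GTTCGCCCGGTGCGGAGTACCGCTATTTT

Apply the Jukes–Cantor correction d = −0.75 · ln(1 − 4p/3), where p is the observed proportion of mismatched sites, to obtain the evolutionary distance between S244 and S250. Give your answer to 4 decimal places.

0.1959

Differing sites — 1:A/G; 3:G/T; 5:A/G; 10:C/G; 27:A/T.
p = 5/29 = 0.172414.
d = −0.75 · ln(1 − (4/3)·0.172414) = −0.75 · ln(0.770115) = −0.75 · (-0.261215) = 0.1959.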